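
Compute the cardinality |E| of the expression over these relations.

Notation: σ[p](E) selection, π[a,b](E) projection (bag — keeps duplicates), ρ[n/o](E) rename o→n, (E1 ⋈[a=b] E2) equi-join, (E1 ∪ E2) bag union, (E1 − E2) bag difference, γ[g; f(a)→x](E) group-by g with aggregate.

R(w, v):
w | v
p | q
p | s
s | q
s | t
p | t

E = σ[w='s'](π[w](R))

Stepwise |·|:
  R → 5
  π[w](R) → 5
  σ[w='s'](π[w](R)) → 2

|E| = 2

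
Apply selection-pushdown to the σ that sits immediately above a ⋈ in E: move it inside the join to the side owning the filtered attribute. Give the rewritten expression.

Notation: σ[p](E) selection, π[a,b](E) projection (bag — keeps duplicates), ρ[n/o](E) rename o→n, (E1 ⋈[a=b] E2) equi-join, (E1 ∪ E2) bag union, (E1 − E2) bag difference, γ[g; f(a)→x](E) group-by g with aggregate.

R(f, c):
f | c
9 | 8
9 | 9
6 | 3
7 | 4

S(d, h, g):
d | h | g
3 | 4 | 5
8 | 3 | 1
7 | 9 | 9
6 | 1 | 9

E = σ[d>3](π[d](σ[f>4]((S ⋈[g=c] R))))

σ filters on f, owned by the right side.
E' = σ[d>3](π[d]((S ⋈[g=c] σ[f>4](R))))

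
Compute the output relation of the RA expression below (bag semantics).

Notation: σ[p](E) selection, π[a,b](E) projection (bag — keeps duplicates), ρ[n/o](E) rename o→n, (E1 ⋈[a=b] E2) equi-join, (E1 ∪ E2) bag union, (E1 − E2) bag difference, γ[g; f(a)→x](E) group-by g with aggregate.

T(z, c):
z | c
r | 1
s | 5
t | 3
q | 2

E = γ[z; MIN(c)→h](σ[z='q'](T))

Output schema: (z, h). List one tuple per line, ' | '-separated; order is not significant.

Per-node cardinality:
  T → 4
  σ[z='q'](T) → 1
  γ[z; MIN(c)→h](σ[z='q'](T)) → 1

== RESULT ==
z | h
q | 2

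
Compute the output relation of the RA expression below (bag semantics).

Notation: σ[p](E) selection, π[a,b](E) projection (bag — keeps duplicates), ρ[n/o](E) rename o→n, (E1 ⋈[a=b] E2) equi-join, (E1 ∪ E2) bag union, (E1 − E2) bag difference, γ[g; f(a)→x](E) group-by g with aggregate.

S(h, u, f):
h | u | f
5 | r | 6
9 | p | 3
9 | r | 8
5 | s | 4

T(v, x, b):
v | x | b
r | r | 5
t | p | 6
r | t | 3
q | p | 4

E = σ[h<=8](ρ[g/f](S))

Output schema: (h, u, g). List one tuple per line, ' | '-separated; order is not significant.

Stepwise |·|:
  S → 4
  ρ[g/f](S) → 4
  σ[h<=8](ρ[g/f](S)) → 2

== RESULT ==
h | u | g
5 | r | 6
5 | s | 4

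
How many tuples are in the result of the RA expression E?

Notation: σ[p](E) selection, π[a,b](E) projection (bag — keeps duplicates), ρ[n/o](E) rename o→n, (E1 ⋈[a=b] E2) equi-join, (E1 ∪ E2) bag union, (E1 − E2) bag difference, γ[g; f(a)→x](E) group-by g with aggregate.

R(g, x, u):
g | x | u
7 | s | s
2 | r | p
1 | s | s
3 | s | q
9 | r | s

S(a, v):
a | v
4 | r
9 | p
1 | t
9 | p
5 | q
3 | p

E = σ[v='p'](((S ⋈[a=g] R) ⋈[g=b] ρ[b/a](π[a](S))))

Row counts bottom-up:
  S → 6
  R → 5
  (S ⋈[a=g] R) → 4
  S → 6
  π[a](S) → 6
  ρ[b/a](π[a](S)) → 6
  ((S ⋈[a=g] R) ⋈[g=b] ρ[b/a](π[a](S))) → 6
  σ[v='p'](((S ⋈[a=g] R) ⋈[g=b] ρ[b/a](π[a](S)))) → 5

|E| = 5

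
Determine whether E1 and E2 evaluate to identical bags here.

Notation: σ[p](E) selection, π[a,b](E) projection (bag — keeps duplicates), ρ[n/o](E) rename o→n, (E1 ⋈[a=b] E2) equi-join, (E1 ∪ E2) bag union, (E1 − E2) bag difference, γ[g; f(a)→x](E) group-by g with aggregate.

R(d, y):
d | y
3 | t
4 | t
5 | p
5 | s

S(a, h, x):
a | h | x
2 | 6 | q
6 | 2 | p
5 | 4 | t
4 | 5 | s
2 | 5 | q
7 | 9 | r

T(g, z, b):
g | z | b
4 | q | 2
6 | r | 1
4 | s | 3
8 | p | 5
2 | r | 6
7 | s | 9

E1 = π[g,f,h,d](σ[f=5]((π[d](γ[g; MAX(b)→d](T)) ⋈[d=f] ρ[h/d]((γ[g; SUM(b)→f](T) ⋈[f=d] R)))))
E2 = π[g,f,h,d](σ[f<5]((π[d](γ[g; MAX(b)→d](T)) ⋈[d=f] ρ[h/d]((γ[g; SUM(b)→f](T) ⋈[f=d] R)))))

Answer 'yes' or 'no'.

E1 row counts bottom-up:
  T → 6
  γ[g; MAX(b)→d](T) → 5
  π[d](γ[g; MAX(b)→d](T)) → 5
  T → 6
  γ[g; SUM(b)→f](T) → 5
  R → 4
  (γ[g; SUM(b)→f](T) ⋈[f=d] R) → 4
  ρ[h/d]((γ[g; SUM(b)→f](T) ⋈[f=d] R)) → 4
  (π[d](γ[g; MAX(b)→d](T)) ⋈[d=f] ρ[h/d]((γ[g; SUM(b)→f](T) ⋈[f=d] R))) → 4
  σ[f=5]((π[d](γ[g; MAX(b)→d](T)) ⋈[d=f] ρ[h/d]((γ[g; SUM(b)→f](T) ⋈[f=d] R)))) → 4
  π[g,f,h,d](σ[f=5]((π[d](γ[g; MAX(b)→d](T)) ⋈[d=f] ρ[h/d]((γ[g; SUM(b)→f](T) ⋈[f=d] R))))) → 4
E2 row counts bottom-up:
  T → 6
  γ[g; MAX(b)→d](T) → 5
  π[d](γ[g; MAX(b)→d](T)) → 5
  T → 6
  γ[g; SUM(b)→f](T) → 5
  R → 4
  (γ[g; SUM(b)→f](T) ⋈[f=d] R) → 4
  ρ[h/d]((γ[g; SUM(b)→f](T) ⋈[f=d] R)) → 4
  (π[d](γ[g; MAX(b)→d](T)) ⋈[d=f] ρ[h/d]((γ[g; SUM(b)→f](T) ⋈[f=d] R))) → 4
  σ[f<5]((π[d](γ[g; MAX(b)→d](T)) ⋈[d=f] ρ[h/d]((γ[g; SUM(b)→f](T) ⋈[f=d] R)))) → 0
  π[g,f,h,d](σ[f<5]((π[d](γ[g; MAX(b)→d](T)) ⋈[d=f] ρ[h/d]((γ[g; SUM(b)→f](T) ⋈[f=d] R))))) → 0

E1 result:
g | f | h | d
4 | 5 | 5 | 5
4 | 5 | 5 | 5
8 | 5 | 5 | 5
8 | 5 | 5 | 5
E2 result:
g | f | h | d
(0 rows)
Witness: (8, 5, 5, 5) appears 2× in E1 but 0× in E2.

no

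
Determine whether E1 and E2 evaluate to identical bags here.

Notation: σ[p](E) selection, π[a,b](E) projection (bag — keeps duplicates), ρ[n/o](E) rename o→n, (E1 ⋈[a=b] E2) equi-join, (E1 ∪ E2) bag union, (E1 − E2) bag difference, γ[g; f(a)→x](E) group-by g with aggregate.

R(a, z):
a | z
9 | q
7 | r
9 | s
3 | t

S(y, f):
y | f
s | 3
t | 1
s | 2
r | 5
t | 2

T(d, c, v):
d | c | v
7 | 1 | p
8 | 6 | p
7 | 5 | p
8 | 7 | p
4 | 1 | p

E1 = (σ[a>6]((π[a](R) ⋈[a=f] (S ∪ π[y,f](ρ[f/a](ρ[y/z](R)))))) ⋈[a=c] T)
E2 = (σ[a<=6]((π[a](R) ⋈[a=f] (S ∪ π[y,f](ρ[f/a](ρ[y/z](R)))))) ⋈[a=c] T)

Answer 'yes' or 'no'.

E1 subexpression sizes:
  R → 4
  π[a](R) → 4
  S → 5
  R → 4
  ρ[y/z](R) → 4
  ρ[f/a](ρ[y/z](R)) → 4
  π[y,f](ρ[f/a](ρ[y/z](R))) → 4
  (S ∪ π[y,f](ρ[f/a](ρ[y/z](R)))) → 9
  (π[a](R) ⋈[a=f] (S ∪ π[y,f](ρ[f/a](ρ[y/z](R))))) → 7
  σ[a>6]((π[a](R) ⋈[a=f] (S ∪ π[y,f](ρ[f/a](ρ[y/z](R)))))) → 5
  T → 5
  (σ[a>6]((π[a](R) ⋈[a=f] (S ∪ π[y,f](ρ[f/a](ρ[y/z](R)))))) ⋈[a=c] T) → 1
E2 subexpression sizes:
  R → 4
  π[a](R) → 4
  S → 5
  R → 4
  ρ[y/z](R) → 4
  ρ[f/a](ρ[y/z](R)) → 4
  π[y,f](ρ[f/a](ρ[y/z](R))) → 4
  (S ∪ π[y,f](ρ[f/a](ρ[y/z](R)))) → 9
  (π[a](R) ⋈[a=f] (S ∪ π[y,f](ρ[f/a](ρ[y/z](R))))) → 7
  σ[a<=6]((π[a](R) ⋈[a=f] (S ∪ π[y,f](ρ[f/a](ρ[y/z](R)))))) → 2
  T → 5
  (σ[a<=6]((π[a](R) ⋈[a=f] (S ∪ π[y,f](ρ[f/a](ρ[y/z](R)))))) ⋈[a=c] T) → 0

E1 result:
a | y | f | d | c | v
7 | r | 7 | 8 | 7 | p
E2 result:
a | y | f | d | c | v
(0 rows)
Witness: (7, 'r', 7, 8, 7, 'p') appears 1× in E1 but 0× in E2.

no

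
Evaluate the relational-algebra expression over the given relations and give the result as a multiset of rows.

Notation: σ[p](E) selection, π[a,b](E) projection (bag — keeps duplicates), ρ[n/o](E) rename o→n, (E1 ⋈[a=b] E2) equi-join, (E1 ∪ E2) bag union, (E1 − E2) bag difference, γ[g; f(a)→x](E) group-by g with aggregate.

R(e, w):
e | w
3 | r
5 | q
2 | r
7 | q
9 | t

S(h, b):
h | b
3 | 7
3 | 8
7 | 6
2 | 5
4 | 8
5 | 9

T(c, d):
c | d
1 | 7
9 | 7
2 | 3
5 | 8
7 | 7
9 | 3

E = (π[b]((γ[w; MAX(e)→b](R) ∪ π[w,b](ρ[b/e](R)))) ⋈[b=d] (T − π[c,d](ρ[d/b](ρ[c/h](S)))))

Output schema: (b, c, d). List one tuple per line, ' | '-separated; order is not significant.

Per-node cardinality:
  R → 5
  γ[w; MAX(e)→b](R) → 3
  R → 5
  ρ[b/e](R) → 5
  π[w,b](ρ[b/e](R)) → 5
  (γ[w; MAX(e)→b](R) ∪ π[w,b](ρ[b/e](R))) → 8
  π[b]((γ[w; MAX(e)→b](R) ∪ π[w,b](ρ[b/e](R)))) → 8
  T → 6
  S → 6
  ρ[c/h](S) → 6
  ρ[d/b](ρ[c/h](S)) → 6
  π[c,d](ρ[d/b](ρ[c/h](S))) → 6
  (T − π[c,d](ρ[d/b](ρ[c/h](S)))) → 6
  (π[b]((γ[w; MAX(e)→b](R) ∪ π[w,b](ρ[b/e](R)))) ⋈[b=d] (T − π[c,d](ρ[d/b](ρ[c/h](S))))) → 10

== RESULT ==
b | c | d
3 | 2 | 3
3 | 2 | 3
3 | 9 | 3
3 | 9 | 3
7 | 1 | 7
7 | 1 | 7
7 | 7 | 7
7 | 7 | 7
7 | 9 | 7
7 | 9 | 7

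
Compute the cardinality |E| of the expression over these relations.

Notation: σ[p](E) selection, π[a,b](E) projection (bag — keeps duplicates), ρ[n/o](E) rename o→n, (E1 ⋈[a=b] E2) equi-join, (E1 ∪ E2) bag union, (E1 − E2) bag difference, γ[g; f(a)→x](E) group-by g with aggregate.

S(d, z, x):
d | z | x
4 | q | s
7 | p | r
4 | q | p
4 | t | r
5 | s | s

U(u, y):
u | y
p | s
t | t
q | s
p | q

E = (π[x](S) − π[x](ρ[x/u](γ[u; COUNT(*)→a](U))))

Per-node cardinality:
  S → 5
  π[x](S) → 5
  U → 4
  γ[u; COUNT(*)→a](U) → 3
  ρ[x/u](γ[u; COUNT(*)→a](U)) → 3
  π[x](ρ[x/u](γ[u; COUNT(*)→a](U))) → 3
  (π[x](S) − π[x](ρ[x/u](γ[u; COUNT(*)→a](U)))) → 4

|E| = 4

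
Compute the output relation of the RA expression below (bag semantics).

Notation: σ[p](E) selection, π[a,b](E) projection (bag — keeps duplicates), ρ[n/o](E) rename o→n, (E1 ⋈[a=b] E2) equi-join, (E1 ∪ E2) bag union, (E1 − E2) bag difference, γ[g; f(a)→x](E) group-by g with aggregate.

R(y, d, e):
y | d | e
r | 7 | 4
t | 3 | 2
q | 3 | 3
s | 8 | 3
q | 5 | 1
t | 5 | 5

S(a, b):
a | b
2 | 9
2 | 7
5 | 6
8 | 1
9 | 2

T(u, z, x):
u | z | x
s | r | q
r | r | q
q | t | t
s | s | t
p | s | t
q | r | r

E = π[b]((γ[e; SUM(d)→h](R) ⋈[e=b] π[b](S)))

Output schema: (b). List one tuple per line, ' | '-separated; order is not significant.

Row counts bottom-up:
  R → 6
  γ[e; SUM(d)→h](R) → 5
  S → 5
  π[b](S) → 5
  (γ[e; SUM(d)→h](R) ⋈[e=b] π[b](S)) → 2
  π[b]((γ[e; SUM(d)→h](R) ⋈[e=b] π[b](S))) → 2

== RESULT ==
b
1
2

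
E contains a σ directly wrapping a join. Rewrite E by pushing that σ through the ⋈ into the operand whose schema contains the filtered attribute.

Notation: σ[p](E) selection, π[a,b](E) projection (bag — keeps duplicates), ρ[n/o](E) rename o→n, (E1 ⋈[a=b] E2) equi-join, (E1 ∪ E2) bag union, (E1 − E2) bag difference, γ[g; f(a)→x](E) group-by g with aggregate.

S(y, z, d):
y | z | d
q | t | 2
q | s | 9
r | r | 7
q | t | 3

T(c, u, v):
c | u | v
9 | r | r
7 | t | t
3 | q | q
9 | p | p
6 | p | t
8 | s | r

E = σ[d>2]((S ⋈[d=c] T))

σ filters on d, owned by the left side.
E' = (σ[d>2](S) ⋈[d=c] T)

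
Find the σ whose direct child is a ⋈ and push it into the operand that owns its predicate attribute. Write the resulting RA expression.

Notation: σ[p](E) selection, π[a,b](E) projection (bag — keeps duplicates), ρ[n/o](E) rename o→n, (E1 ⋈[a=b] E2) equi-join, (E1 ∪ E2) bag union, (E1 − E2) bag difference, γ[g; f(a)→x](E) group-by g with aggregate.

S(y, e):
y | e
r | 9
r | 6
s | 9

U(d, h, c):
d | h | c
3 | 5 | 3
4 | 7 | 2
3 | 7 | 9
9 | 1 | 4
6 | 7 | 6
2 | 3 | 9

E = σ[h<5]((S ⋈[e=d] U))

σ filters on h, owned by the right side.
E' = (S ⋈[e=d] σ[h<5](U))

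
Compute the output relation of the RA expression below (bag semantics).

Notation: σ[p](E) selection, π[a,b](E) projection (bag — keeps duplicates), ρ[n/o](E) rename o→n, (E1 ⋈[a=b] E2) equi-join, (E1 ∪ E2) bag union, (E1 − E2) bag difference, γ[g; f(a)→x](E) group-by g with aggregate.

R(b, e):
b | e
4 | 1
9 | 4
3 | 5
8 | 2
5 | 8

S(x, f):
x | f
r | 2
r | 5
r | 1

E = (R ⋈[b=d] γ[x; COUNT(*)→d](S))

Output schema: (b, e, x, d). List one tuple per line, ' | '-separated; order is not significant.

Row counts bottom-up:
  R → 5
  S → 3
  γ[x; COUNT(*)→d](S) → 1
  (R ⋈[b=d] γ[x; COUNT(*)→d](S)) → 1

== RESULT ==
b | e | x | d
3 | 5 | r | 3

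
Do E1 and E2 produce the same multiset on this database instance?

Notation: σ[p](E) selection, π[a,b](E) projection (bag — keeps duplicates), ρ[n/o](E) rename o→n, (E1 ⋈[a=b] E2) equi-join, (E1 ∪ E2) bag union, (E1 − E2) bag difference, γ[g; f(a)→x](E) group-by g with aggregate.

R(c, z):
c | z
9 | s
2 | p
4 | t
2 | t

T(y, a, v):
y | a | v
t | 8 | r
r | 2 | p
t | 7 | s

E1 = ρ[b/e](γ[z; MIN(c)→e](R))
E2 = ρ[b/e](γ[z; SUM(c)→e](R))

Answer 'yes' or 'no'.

E1 per-node cardinality:
  R → 4
  γ[z; MIN(c)→e](R) → 3
  ρ[b/e](γ[z; MIN(c)→e](R)) → 3
E2 per-node cardinality:
  R → 4
  γ[z; SUM(c)→e](R) → 3
  ρ[b/e](γ[z; SUM(c)→e](R)) → 3

E1 result:
z | b
p | 2
s | 9
t | 2
E2 result:
z | b
p | 2
s | 9
t | 6
Witness: ('t', 6) appears 0× in E1 but 1× in E2.

no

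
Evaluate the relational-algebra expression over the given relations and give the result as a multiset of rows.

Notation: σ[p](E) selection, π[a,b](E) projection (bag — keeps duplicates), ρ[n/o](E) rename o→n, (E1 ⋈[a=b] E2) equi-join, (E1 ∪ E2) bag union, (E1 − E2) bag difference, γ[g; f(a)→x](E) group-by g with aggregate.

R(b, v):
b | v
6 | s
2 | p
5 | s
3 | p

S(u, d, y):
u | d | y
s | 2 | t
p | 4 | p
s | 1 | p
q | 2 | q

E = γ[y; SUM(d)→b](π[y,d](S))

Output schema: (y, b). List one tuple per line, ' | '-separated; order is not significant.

Stepwise |·|:
  S → 4
  π[y,d](S) → 4
  γ[y; SUM(d)→b](π[y,d](S)) → 3

== RESULT ==
y | b
p | 5
q | 2
t | 2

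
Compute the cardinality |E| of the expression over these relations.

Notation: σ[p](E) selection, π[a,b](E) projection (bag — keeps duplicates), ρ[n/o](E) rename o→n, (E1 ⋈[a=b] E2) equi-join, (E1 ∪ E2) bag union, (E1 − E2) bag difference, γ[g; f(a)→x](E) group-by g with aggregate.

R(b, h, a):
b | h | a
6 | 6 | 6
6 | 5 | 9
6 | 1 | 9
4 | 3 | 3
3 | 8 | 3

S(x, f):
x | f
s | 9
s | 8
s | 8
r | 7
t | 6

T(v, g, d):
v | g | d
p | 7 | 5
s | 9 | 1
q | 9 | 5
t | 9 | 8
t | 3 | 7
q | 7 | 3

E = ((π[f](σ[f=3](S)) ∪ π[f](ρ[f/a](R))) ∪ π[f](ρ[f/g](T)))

Row counts bottom-up:
  S → 5
  σ[f=3](S) → 0
  π[f](σ[f=3](S)) → 0
  R → 5
  ρ[f/a](R) → 5
  π[f](ρ[f/a](R)) → 5
  (π[f](σ[f=3](S)) ∪ π[f](ρ[f/a](R))) → 5
  T → 6
  ρ[f/g](T) → 6
  π[f](ρ[f/g](T)) → 6
  ((π[f](σ[f=3](S)) ∪ π[f](ρ[f/a](R))) ∪ π[f](ρ[f/g](T))) → 11

|E| = 11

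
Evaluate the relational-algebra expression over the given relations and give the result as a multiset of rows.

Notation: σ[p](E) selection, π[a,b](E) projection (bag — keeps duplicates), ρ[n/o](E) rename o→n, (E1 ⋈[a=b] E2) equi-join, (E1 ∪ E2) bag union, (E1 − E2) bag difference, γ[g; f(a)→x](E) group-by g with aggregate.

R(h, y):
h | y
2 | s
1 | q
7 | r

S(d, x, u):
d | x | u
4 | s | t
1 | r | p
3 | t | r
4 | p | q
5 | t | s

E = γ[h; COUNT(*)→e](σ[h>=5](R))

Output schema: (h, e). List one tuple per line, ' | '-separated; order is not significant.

Subexpression sizes:
  R → 3
  σ[h>=5](R) → 1
  γ[h; COUNT(*)→e](σ[h>=5](R)) → 1

== RESULT ==
h | e
7 | 1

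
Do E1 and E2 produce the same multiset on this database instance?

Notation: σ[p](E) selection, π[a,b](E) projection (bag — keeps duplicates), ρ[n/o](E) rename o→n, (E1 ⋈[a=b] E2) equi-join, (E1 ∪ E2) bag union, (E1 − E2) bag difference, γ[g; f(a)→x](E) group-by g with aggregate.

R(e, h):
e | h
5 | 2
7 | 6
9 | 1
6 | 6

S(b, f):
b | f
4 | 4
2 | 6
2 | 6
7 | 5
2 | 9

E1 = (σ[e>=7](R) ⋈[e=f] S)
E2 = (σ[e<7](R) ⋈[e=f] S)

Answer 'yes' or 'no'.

E1 stepwise |·|:
  R → 4
  σ[e>=7](R) → 2
  S → 5
  (σ[e>=7](R) ⋈[e=f] S) → 1
E2 stepwise |·|:
  R → 4
  σ[e<7](R) → 2
  S → 5
  (σ[e<7](R) ⋈[e=f] S) → 3

E1 result:
e | h | b | f
9 | 1 | 2 | 9
E2 result:
e | h | b | f
5 | 2 | 7 | 5
6 | 6 | 2 | 6
6 | 6 | 2 | 6
Witness: (5, 2, 7, 5) appears 0× in E1 but 1× in E2.

no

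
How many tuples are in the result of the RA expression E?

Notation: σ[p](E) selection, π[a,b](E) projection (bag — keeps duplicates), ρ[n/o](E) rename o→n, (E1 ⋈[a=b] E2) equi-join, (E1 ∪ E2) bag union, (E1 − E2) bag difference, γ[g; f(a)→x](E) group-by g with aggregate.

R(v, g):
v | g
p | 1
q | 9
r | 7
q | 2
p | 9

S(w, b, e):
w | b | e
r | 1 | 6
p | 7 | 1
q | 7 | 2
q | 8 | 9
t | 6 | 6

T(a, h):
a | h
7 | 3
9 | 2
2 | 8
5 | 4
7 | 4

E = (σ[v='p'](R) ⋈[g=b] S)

Per-node cardinality:
  R → 5
  σ[v='p'](R) → 2
  S → 5
  (σ[v='p'](R) ⋈[g=b] S) → 1

|E| = 1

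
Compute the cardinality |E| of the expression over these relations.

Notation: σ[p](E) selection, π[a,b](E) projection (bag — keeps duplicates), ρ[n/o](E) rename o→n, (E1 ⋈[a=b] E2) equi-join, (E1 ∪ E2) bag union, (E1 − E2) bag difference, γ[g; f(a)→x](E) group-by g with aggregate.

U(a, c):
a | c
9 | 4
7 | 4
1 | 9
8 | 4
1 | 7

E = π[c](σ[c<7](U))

Stepwise |·|:
  U → 5
  σ[c<7](U) → 3
  π[c](σ[c<7](U)) → 3

|E| = 3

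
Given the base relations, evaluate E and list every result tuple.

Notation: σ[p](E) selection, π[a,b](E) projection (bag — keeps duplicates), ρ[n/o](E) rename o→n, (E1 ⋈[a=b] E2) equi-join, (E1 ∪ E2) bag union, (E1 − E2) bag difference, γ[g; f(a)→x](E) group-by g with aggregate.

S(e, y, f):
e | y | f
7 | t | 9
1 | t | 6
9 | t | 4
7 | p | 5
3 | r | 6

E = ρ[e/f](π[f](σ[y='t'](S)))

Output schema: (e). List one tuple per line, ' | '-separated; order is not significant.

Per-node cardinality:
  S → 5
  σ[y='t'](S) → 3
  π[f](σ[y='t'](S)) → 3
  ρ[e/f](π[f](σ[y='t'](S))) → 3

== RESULT ==
e
4
6
9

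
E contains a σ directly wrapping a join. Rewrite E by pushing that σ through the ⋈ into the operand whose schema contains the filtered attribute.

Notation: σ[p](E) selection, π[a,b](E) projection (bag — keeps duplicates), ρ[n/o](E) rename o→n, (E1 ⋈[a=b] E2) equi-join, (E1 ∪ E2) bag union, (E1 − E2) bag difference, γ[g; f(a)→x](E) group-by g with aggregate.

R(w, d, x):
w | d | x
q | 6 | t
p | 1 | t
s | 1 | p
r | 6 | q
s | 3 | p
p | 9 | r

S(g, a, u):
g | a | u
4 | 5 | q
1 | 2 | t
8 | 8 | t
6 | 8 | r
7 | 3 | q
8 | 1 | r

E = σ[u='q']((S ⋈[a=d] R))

σ filters on u, owned by the left side.
E' = (σ[u='q'](S) ⋈[a=d] R)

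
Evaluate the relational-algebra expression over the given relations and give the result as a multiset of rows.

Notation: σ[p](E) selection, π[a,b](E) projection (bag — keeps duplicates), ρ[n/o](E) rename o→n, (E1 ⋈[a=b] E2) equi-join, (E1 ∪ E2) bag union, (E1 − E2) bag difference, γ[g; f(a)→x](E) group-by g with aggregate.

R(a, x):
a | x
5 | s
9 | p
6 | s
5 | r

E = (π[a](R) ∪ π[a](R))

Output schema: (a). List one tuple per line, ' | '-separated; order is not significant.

Stepwise |·|:
  R → 4
  π[a](R) → 4
  R → 4
  π[a](R) → 4
  (π[a](R) ∪ π[a](R)) → 8

== RESULT ==
a
5
5
5
5
6
6
9
9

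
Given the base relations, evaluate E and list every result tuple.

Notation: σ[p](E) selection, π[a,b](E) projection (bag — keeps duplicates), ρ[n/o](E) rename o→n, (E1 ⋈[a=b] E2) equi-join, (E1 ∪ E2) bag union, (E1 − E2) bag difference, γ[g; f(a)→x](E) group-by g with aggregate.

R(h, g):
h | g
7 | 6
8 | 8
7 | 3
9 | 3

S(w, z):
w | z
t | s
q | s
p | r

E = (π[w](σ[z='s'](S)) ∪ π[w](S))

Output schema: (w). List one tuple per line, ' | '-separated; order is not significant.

Subexpression sizes:
  S → 3
  σ[z='s'](S) → 2
  π[w](σ[z='s'](S)) → 2
  S → 3
  π[w](S) → 3
  (π[w](σ[z='s'](S)) ∪ π[w](S)) → 5

== RESULT ==
w
p
q
q
t
t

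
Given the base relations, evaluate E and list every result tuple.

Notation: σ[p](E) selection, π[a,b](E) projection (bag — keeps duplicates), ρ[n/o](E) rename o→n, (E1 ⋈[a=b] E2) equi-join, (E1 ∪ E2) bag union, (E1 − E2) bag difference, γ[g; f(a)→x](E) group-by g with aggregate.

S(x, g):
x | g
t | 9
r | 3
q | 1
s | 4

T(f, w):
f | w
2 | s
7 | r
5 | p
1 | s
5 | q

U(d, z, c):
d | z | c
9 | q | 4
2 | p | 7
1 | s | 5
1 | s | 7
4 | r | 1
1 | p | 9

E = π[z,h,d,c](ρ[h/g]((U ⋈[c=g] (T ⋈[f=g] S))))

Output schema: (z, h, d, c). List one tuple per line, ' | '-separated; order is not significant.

Stepwise |·|:
  U → 6
  T → 5
  S → 4
  (T ⋈[f=g] S) → 1
  (U ⋈[c=g] (T ⋈[f=g] S)) → 1
  ρ[h/g]((U ⋈[c=g] (T ⋈[f=g] S))) → 1
  π[z,h,d,c](ρ[h/g]((U ⋈[c=g] (T ⋈[f=g] S)))) → 1

== RESULT ==
z | h | d | c
r | 1 | 4 | 1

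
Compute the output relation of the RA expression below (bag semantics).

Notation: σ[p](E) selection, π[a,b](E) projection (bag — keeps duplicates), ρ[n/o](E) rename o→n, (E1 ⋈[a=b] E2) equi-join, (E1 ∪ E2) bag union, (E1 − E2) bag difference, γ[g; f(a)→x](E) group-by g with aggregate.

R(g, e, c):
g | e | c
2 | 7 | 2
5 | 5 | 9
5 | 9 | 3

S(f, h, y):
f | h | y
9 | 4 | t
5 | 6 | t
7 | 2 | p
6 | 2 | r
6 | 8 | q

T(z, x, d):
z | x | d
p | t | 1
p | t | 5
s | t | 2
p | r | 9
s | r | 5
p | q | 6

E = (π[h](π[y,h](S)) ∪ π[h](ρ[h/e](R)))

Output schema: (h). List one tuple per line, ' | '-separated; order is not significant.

Subexpression sizes:
  S → 5
  π[y,h](S) → 5
  π[h](π[y,h](S)) → 5
  R → 3
  ρ[h/e](R) → 3
  π[h](ρ[h/e](R)) → 3
  (π[h](π[y,h](S)) ∪ π[h](ρ[h/e](R))) → 8

== RESULT ==
h
2
2
4
5
6
7
8
9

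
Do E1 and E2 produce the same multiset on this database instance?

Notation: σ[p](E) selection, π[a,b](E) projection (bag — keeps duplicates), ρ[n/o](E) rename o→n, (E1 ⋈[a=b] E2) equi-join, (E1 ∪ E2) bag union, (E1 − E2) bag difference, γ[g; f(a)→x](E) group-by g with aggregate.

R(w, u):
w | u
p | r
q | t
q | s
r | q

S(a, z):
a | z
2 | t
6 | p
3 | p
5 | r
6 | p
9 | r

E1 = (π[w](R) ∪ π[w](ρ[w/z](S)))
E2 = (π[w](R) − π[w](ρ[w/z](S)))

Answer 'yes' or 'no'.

E1 stepwise |·|:
  R → 4
  π[w](R) → 4
  S → 6
  ρ[w/z](S) → 6
  π[w](ρ[w/z](S)) → 6
  (π[w](R) ∪ π[w](ρ[w/z](S))) → 10
E2 stepwise |·|:
  R → 4
  π[w](R) → 4
  S → 6
  ρ[w/z](S) → 6
  π[w](ρ[w/z](S)) → 6
  (π[w](R) − π[w](ρ[w/z](S))) → 2

E1 result:
w
p
p
p
p
q
q
r
r
r
t
E2 result:
w
q
q
Witness: ('p',) appears 4× in E1 but 0× in E2.

no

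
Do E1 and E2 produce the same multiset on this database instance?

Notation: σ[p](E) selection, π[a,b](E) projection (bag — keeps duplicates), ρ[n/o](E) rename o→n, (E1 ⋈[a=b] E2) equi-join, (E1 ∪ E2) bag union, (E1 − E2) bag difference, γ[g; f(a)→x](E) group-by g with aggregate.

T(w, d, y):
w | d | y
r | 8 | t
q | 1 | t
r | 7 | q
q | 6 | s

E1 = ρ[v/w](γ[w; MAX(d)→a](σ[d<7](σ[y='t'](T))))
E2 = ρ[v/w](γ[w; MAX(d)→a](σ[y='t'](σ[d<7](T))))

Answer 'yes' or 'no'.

E1 row counts bottom-up:
  T → 4
  σ[y='t'](T) → 2
  σ[d<7](σ[y='t'](T)) → 1
  γ[w; MAX(d)→a](σ[d<7](σ[y='t'](T))) → 1
  ρ[v/w](γ[w; MAX(d)→a](σ[d<7](σ[y='t'](T)))) → 1
E2 row counts bottom-up:
  T → 4
  σ[d<7](T) → 2
  σ[y='t'](σ[d<7](T)) → 1
  γ[w; MAX(d)→a](σ[y='t'](σ[d<7](T))) → 1
  ρ[v/w](γ[w; MAX(d)→a](σ[y='t'](σ[d<7](T)))) → 1

E1 and E2 produce the same multiset:
v | a
q | 1

yes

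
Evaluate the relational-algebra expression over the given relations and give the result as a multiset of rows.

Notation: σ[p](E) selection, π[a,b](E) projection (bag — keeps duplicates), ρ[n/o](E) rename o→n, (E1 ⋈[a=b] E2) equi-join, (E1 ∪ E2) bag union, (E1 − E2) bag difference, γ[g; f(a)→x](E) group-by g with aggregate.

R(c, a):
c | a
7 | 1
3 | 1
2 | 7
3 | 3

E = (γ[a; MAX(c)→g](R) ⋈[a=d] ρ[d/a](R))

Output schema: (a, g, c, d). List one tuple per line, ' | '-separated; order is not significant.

Stepwise |·|:
  R → 4
  γ[a; MAX(c)→g](R) → 3
  R → 4
  ρ[d/a](R) → 4
  (γ[a; MAX(c)→g](R) ⋈[a=d] ρ[d/a](R)) → 4

== RESULT ==
a | g | c | d
1 | 7 | 3 | 1
1 | 7 | 7 | 1
3 | 3 | 3 | 3
7 | 2 | 2 | 7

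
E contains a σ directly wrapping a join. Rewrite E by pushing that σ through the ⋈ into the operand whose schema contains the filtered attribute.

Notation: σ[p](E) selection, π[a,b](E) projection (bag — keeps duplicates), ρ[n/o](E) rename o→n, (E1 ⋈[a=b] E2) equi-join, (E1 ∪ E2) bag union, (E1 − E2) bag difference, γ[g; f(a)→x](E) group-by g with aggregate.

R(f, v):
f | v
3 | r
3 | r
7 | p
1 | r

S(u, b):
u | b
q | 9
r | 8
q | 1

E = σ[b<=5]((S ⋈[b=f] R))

σ filters on b, owned by the left side.
E' = (σ[b<=5](S) ⋈[b=f] R)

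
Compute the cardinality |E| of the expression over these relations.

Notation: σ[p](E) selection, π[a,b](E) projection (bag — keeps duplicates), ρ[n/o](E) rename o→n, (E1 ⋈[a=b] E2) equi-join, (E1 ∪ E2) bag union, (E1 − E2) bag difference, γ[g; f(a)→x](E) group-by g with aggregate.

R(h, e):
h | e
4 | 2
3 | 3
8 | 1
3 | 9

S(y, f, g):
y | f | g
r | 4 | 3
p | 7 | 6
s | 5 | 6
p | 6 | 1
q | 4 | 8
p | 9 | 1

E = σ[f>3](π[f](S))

Per-node cardinality:
  S → 6
  π[f](S) → 6
  σ[f>3](π[f](S)) → 6

|E| = 6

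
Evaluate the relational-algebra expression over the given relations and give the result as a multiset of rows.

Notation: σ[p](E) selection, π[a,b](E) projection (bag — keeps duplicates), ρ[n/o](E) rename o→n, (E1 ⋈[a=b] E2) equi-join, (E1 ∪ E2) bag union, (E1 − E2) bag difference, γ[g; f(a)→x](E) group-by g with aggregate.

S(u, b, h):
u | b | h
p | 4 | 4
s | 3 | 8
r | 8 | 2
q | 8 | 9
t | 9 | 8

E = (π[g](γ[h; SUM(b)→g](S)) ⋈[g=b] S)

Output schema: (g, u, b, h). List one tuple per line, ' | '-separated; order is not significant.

Row counts bottom-up:
  S → 5
  γ[h; SUM(b)→g](S) → 4
  π[g](γ[h; SUM(b)→g](S)) → 4
  S → 5
  (π[g](γ[h; SUM(b)→g](S)) ⋈[g=b] S) → 5

== RESULT ==
g | u | b | h
4 | p | 4 | 4
8 | q | 8 | 9
8 | q | 8 | 9
8 | r | 8 | 2
8 | r | 8 | 2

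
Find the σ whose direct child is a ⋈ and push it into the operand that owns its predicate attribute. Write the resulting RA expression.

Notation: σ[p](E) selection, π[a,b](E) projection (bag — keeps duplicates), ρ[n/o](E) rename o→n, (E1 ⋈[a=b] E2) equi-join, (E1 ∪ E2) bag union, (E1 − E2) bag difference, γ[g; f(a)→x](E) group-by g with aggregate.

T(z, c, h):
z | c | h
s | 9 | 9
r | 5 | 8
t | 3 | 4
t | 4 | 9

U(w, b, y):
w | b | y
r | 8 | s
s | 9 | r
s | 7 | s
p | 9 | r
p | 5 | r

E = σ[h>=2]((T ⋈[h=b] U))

σ filters on h, owned by the left side.
E' = (σ[h>=2](T) ⋈[h=b] U)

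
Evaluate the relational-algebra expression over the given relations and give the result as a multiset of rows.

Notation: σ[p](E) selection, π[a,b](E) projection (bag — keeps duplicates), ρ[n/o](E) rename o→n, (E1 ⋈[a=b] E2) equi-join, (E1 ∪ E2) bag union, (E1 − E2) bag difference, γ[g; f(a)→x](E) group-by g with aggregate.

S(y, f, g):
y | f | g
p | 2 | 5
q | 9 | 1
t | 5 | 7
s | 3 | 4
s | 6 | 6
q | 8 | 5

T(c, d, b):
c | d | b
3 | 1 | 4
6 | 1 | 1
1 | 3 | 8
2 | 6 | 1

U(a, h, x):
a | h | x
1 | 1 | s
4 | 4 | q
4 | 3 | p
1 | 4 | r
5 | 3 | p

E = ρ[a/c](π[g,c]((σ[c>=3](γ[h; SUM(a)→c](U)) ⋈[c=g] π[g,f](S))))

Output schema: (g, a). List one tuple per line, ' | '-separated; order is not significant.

Per-node cardinality:
  U → 5
  γ[h; SUM(a)→c](U) → 3
  σ[c>=3](γ[h; SUM(a)→c](U)) → 2
  S → 6
  π[g,f](S) → 6
  (σ[c>=3](γ[h; SUM(a)→c](U)) ⋈[c=g] π[g,f](S)) → 2
  π[g,c]((σ[c>=3](γ[h; SUM(a)→c](U)) ⋈[c=g] π[g,f](S))) → 2
  ρ[a/c](π[g,c]((σ[c>=3](γ[h; SUM(a)→c](U)) ⋈[c=g] π[g,f](S)))) → 2

== RESULT ==
g | a
5 | 5
5 | 5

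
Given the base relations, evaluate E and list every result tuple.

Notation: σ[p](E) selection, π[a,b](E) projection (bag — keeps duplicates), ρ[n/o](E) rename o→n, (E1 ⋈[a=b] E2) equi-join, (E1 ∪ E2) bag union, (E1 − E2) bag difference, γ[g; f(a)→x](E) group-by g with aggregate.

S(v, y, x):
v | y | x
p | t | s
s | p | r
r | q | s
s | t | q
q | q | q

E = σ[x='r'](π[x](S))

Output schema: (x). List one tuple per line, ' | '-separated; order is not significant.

Row counts bottom-up:
  S → 5
  π[x](S) → 5
  σ[x='r'](π[x](S)) → 1

== RESULT ==
x
r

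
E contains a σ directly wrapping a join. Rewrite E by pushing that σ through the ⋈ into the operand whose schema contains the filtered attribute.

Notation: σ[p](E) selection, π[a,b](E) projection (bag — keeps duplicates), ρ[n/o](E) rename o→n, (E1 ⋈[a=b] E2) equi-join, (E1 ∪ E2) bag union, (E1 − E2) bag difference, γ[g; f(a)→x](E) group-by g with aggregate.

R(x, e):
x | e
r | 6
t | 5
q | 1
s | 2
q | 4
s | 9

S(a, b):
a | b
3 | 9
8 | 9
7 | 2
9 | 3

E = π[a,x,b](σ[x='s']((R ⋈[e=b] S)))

σ filters on x, owned by the left side.
E' = π[a,x,b]((σ[x='s'](R) ⋈[e=b] S))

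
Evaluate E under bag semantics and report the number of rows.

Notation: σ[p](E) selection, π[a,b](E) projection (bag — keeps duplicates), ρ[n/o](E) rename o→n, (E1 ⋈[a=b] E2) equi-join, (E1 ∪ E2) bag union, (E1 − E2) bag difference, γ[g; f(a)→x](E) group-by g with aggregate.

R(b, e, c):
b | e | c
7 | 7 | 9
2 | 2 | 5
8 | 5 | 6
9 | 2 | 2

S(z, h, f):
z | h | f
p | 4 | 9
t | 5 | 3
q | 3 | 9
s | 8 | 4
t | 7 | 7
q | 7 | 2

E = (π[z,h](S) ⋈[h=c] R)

Subexpression sizes:
  S → 6
  π[z,h](S) → 6
  R → 4
  (π[z,h](S) ⋈[h=c] R) → 1

|E| = 1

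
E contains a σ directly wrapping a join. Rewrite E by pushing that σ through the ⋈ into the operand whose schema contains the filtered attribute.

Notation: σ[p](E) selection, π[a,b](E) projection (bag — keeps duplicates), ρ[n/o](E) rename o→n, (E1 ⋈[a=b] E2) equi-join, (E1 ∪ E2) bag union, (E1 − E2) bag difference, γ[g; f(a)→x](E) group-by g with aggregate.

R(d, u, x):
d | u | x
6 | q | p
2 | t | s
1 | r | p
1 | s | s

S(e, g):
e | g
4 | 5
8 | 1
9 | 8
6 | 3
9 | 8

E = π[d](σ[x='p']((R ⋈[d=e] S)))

σ filters on x, owned by the left side.
E' = π[d]((σ[x='p'](R) ⋈[d=e] S))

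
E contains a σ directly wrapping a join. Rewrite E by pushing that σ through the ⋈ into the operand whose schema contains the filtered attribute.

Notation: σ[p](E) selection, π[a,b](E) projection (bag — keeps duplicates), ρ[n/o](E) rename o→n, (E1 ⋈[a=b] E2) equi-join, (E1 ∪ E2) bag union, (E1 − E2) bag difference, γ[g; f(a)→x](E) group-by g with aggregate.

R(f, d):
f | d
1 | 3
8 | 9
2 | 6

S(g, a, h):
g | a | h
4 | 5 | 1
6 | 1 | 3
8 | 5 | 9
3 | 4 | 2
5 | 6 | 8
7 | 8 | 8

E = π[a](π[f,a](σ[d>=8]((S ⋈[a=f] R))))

σ filters on d, owned by the right side.
E' = π[a](π[f,a]((S ⋈[a=f] σ[d>=8](R))))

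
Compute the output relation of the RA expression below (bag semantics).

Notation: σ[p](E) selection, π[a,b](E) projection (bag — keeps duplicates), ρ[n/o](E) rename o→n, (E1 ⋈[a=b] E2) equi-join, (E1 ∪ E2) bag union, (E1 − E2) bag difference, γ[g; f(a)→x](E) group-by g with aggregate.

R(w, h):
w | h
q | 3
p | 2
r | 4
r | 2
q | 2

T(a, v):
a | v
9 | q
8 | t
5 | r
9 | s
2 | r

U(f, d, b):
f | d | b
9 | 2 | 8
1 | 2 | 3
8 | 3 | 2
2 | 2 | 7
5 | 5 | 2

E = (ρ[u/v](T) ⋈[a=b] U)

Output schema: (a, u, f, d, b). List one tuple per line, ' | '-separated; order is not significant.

Subexpression sizes:
  T → 5
  ρ[u/v](T) → 5
  U → 5
  (ρ[u/v](T) ⋈[a=b] U) → 3

== RESULT ==
a | u | f | d | b
2 | r | 5 | 5 | 2
2 | r | 8 | 3 | 2
8 | t | 9 | 2 | 8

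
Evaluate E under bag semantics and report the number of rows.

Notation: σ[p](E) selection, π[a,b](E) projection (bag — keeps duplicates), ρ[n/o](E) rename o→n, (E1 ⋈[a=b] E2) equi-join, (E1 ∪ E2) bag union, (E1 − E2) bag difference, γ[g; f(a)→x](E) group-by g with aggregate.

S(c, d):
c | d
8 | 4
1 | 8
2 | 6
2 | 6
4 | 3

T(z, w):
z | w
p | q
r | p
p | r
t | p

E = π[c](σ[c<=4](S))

Subexpression sizes:
  S → 5
  σ[c<=4](S) → 4
  π[c](σ[c<=4](S)) → 4

|E| = 4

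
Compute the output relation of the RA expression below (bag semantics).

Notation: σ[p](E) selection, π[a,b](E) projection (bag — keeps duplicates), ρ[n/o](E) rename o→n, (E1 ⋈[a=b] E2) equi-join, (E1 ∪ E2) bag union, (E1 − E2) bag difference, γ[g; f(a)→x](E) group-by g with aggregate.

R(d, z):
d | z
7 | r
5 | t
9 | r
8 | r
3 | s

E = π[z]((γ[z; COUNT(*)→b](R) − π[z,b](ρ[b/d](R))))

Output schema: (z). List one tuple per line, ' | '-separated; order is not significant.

Subexpression sizes:
  R → 5
  γ[z; COUNT(*)→b](R) → 3
  R → 5
  ρ[b/d](R) → 5
  π[z,b](ρ[b/d](R)) → 5
  (γ[z; COUNT(*)→b](R) − π[z,b](ρ[b/d](R))) → 3
  π[z]((γ[z; COUNT(*)→b](R) − π[z,b](ρ[b/d](R)))) → 3

== RESULT ==
z
r
s
t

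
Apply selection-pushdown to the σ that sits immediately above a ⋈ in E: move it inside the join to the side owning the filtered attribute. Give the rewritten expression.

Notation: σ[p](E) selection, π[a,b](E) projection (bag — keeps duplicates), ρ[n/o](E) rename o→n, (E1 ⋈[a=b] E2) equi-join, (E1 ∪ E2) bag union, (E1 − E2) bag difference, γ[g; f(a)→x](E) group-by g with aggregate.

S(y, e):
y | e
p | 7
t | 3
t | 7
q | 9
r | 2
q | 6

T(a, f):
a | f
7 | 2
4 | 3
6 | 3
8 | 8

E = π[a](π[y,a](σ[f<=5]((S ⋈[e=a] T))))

σ filters on f, owned by the right side.
E' = π[a](π[y,a]((S ⋈[e=a] σ[f<=5](T))))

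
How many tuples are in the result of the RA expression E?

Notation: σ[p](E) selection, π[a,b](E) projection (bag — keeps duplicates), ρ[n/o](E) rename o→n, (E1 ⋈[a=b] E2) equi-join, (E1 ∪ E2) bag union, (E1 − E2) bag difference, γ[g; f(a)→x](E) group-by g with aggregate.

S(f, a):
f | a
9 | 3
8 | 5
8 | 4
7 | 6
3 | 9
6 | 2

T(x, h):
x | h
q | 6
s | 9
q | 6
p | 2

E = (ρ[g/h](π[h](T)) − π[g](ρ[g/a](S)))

Subexpression sizes:
  T → 4
  π[h](T) → 4
  ρ[g/h](π[h](T)) → 4
  S → 6
  ρ[g/a](S) → 6
  π[g](ρ[g/a](S)) → 6
  (ρ[g/h](π[h](T)) − π[g](ρ[g/a](S))) → 1

|E| = 1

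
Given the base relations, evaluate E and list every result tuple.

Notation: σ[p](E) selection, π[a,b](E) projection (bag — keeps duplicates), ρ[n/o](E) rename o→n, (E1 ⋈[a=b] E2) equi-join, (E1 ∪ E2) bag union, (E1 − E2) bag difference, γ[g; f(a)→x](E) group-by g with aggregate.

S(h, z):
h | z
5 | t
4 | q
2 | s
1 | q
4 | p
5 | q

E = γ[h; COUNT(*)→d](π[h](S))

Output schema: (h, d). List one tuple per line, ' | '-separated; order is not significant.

Stepwise |·|:
  S → 6
  π[h](S) → 6
  γ[h; COUNT(*)→d](π[h](S)) → 4

== RESULT ==
h | d
1 | 1
2 | 1
4 | 2
5 | 2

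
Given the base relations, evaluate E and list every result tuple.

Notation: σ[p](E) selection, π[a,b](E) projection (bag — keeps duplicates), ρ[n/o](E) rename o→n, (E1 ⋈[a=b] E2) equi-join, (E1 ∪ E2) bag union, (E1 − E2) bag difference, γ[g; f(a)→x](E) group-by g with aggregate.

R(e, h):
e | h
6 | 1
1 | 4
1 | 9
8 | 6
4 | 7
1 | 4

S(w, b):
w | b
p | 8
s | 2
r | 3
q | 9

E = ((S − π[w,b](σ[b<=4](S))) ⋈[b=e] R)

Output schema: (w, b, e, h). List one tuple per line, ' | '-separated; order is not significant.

Per-node cardinality:
  S → 4
  S → 4
  σ[b<=4](S) → 2
  π[w,b](σ[b<=4](S)) → 2
  (S − π[w,b](σ[b<=4](S))) → 2
  R → 6
  ((S − π[w,b](σ[b<=4](S))) ⋈[b=e] R) → 1

== RESULT ==
w | b | e | h
p | 8 | 8 | 6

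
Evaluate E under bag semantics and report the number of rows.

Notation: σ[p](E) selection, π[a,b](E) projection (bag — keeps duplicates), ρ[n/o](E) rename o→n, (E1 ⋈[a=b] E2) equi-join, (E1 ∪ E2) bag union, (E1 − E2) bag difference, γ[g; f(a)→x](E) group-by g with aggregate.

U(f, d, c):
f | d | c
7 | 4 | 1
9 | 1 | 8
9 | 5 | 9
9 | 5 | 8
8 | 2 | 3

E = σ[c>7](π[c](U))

Subexpression sizes:
  U → 5
  π[c](U) → 5
  σ[c>7](π[c](U)) → 3

|E| = 3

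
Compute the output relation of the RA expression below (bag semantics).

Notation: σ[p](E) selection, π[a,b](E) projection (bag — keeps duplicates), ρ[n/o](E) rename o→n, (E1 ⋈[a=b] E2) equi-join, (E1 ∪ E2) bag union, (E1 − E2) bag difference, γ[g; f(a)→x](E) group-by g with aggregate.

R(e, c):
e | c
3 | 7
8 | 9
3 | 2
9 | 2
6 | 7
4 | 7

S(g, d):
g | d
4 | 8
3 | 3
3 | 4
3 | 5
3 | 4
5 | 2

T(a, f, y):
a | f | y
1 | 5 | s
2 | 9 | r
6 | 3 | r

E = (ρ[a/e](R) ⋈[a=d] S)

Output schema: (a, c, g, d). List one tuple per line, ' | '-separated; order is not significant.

Row counts bottom-up:
  R → 6
  ρ[a/e](R) → 6
  S → 6
  (ρ[a/e](R) ⋈[a=d] S) → 5

== RESULT ==
a | c | g | d
3 | 2 | 3 | 3
3 | 7 | 3 | 3
4 | 7 | 3 | 4
4 | 7 | 3 | 4
8 | 9 | 4 | 8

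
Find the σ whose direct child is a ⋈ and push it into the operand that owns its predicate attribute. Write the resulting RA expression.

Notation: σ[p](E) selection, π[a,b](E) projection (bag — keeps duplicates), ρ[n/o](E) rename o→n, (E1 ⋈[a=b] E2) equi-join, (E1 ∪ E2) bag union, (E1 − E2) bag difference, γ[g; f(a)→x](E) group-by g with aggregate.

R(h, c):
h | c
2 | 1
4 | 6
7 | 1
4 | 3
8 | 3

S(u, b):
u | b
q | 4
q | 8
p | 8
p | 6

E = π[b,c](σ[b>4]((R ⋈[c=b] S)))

σ filters on b, owned by the right side.
E' = π[b,c]((R ⋈[c=b] σ[b>4](S)))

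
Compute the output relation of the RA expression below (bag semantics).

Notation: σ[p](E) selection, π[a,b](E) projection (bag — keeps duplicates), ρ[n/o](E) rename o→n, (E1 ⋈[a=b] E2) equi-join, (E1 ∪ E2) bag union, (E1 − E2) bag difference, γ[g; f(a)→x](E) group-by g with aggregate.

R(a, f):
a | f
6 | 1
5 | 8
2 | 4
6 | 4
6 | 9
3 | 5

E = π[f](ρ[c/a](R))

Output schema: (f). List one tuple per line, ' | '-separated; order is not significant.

Stepwise |·|:
  R → 6
  ρ[c/a](R) → 6
  π[f](ρ[c/a](R)) → 6

== RESULT ==
f
1
4
4
5
8
9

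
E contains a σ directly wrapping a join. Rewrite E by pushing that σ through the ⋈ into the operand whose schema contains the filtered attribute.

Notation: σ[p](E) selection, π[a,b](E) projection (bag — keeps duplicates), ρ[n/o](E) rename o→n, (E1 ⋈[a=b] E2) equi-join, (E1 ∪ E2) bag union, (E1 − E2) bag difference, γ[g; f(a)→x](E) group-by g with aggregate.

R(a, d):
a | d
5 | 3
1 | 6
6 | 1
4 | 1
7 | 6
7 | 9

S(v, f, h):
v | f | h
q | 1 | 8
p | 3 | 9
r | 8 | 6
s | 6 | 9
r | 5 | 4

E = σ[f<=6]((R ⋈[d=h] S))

σ filters on f, owned by the right side.
E' = (R ⋈[d=h] σ[f<=6](S))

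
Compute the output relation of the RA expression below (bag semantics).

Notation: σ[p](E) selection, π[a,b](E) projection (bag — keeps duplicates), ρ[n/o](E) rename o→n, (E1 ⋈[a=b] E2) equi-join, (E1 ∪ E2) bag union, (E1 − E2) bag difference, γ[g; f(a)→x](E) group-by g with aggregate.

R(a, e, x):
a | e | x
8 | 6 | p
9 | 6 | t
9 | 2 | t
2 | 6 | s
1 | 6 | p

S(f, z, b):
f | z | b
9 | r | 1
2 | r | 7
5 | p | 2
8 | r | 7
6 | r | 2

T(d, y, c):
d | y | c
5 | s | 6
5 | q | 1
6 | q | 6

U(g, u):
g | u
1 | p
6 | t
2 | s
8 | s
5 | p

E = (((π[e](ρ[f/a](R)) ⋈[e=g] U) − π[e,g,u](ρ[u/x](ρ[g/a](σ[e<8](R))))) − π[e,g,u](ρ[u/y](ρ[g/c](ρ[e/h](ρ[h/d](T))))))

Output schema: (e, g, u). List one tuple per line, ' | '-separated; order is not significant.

Row counts bottom-up:
  R → 5
  ρ[f/a](R) → 5
  π[e](ρ[f/a](R)) → 5
  U → 5
  (π[e](ρ[f/a](R)) ⋈[e=g] U) → 5
  R → 5
  σ[e<8](R) → 5
  ρ[g/a](σ[e<8](R)) → 5
  ρ[u/x](ρ[g/a](σ[e<8](R))) → 5
  π[e,g,u](ρ[u/x](ρ[g/a](σ[e<8](R)))) → 5
  ((π[e](ρ[f/a](R)) ⋈[e=g] U) − π[e,g,u](ρ[u/x](ρ[g/a](σ[e<8](R))))) → 5
  T → 3
  ρ[h/d](T) → 3
  ρ[e/h](ρ[h/d](T)) → 3
  ρ[g/c](ρ[e/h](ρ[h/d](T))) → 3
  ρ[u/y](ρ[g/c](ρ[e/h](ρ[h/d](T)))) → 3
  π[e,g,u](ρ[u/y](ρ[g/c](ρ[e/h](ρ[h/d](T))))) → 3
  (((π[e](ρ[f/a](R)) ⋈[e=g] U) − π[e,g,u](ρ[u/x](ρ[g/a](σ[e<8](R))))) − π[e,g,u](ρ[u/y](ρ[g/c](ρ[e/h](ρ[h/d](T)))))) → 5

== RESULT ==
e | g | u
2 | 2 | s
6 | 6 | t
6 | 6 | t
6 | 6 | t
6 | 6 | t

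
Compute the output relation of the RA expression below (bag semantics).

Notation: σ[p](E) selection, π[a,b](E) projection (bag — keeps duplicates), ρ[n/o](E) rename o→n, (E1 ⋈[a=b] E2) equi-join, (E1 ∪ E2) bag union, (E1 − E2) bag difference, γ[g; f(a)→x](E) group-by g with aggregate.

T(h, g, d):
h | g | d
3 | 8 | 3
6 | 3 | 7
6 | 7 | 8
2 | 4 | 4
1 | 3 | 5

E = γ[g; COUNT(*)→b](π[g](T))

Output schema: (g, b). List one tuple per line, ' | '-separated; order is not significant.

Row counts bottom-up:
  T → 5
  π[g](T) → 5
  γ[g; COUNT(*)→b](π[g](T)) → 4

== RESULT ==
g | b
3 | 2
4 | 1
7 | 1
8 | 1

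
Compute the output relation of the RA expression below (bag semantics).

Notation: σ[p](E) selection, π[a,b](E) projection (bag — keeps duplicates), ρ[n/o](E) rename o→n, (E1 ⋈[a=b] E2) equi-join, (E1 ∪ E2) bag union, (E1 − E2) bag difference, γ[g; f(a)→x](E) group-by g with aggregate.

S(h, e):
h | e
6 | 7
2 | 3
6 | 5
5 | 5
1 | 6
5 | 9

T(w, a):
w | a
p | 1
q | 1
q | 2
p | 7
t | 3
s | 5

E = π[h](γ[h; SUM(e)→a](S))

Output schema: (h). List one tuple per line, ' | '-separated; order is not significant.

Row counts bottom-up:
  S → 6
  γ[h; SUM(e)→a](S) → 4
  π[h](γ[h; SUM(e)→a](S)) → 4

== RESULT ==
h
1
2
5
6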